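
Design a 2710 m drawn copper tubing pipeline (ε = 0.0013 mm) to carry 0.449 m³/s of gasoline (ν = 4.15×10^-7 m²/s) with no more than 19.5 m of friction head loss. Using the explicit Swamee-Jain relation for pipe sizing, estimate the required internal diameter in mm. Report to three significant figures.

Swamee-Jain (Type III): D = 0.66·[ε^1.25·(LQ²/(gh_f))^4.75 + ν·Q^9.4·(L/(gh_f))^5.2]^0.04
LQ²/(gh_f) = 2.856; L/(gh_f) = 14.17
Term 1 = ε^1.25·(…)^4.75 = 6.42×10^-6; Term 2 = ν·Q^9.4·(…)^5.2 = 2.17×10^-4
D = 0.66·(6.42×10^-6 + 2.17×10^-4)^0.04 = 0.4715 m = 471 mm
Check: V = 2.57 m/s, Re = 2.92×10^6, f = 0.009903, h_f = 19.2 m ≈ 19.5 m ✓

D ≈ 471 mm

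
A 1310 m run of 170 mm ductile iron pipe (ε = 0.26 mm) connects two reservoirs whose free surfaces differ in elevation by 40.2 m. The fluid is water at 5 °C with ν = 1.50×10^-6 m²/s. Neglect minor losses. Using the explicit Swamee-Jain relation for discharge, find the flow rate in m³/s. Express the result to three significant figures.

Q ≈ 0.0482 m³/s

Swamee-Jain (Type II): Q = -0.965·√(gD⁵h_f/L)·ln[ε/(3.7D) + √(3.17ν²L/(gD³h_f))]
√(gD⁵h_f/L) = √(9.81·0.170⁵·40.2/1310) = 0.006538
ε/(3.7D) = 4.13×10^-4; √(3.17ν²L/(gD³h_f)) = 6.94×10^-5
Q = -0.965·0.006538·ln(4.828×10^-4) = 0.04818 m³/s
Check: V = 2.12 m/s, Re = 2.41×10^5, f = 0.02289, h_f = 40.5 m ≈ 40.2 m ✓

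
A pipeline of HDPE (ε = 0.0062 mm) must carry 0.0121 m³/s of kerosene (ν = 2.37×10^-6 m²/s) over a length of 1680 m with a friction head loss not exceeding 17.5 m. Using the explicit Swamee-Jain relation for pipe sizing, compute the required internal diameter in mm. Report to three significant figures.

D ≈ 120 mm

Swamee-Jain (Type III): D = 0.66·[ε^1.25·(LQ²/(gh_f))^4.75 + ν·Q^9.4·(L/(gh_f))^5.2]^0.04
LQ²/(gh_f) = 0.001433; L/(gh_f) = 9.786
Term 1 = ε^1.25·(…)^4.75 = 9.60×10^-21; Term 2 = ν·Q^9.4·(…)^5.2 = 3.19×10^-19
D = 0.66·(9.60×10^-21 + 3.19×10^-19)^0.04 = 0.1203 m = 120 mm
Check: V = 1.06 m/s, Re = 5.40×10^4, f = 0.02062, h_f = 16.6 m ≈ 17.5 m ✓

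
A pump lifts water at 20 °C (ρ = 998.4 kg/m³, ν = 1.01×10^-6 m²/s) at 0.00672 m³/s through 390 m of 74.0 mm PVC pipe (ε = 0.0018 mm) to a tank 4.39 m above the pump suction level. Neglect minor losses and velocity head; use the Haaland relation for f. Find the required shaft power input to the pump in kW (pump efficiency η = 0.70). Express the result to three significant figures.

P_shaft ≈ 1.49 kW

V = 4Q/(πD²) = 1.562 m/s; Re = 1.14×10^5; ε/D = 2.43×10^-5; f = 0.01744
h_f = f(L/D)V²/2g = 11.43 m
Total head H = z + h_f = 4.39 + 11.43 = 15.82 m
P_hyd = ρgQH = 998.4·9.81·0.00672·15.82 = 1.042 kW
P_shaft = P_hyd/η = 1.042/0.70 = 1.488 kW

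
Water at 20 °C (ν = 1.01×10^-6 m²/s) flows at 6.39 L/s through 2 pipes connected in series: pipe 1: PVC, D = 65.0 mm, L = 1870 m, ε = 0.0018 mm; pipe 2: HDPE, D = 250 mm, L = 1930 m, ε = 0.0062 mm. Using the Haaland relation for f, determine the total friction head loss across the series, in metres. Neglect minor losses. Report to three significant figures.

H ≈ 93.6 m

Pipe 1: V = 1.926 m/s, Re = 1.24×10^5, ε/D = 2.77×10^-5, f = 0.01718, h_1 = f(L/D)V²/2g = 93.41 m
Pipe 2: V = 0.1302 m/s, Re = 3.22×10^4, ε/D = 2.48×10^-5, f = 0.02297, h_2 = f(L/D)V²/2g = 0.1532 m
Series → Q common, losses add: H = Σh = 93.56 m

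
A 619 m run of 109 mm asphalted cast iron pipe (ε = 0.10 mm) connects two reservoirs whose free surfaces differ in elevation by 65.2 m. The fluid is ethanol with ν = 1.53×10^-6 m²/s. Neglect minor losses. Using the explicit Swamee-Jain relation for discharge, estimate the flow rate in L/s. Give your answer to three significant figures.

Q ≈ 30.9 L/s

Swamee-Jain (Type II): Q = -0.965·√(gD⁵h_f/L)·ln[ε/(3.7D) + √(3.17ν²L/(gD³h_f))]
√(gD⁵h_f/L) = √(9.81·0.109⁵·65.2/619) = 0.003987
ε/(3.7D) = 2.48×10^-4; √(3.17ν²L/(gD³h_f)) = 7.45×10^-5
Q = -0.965·0.003987·ln(3.224×10^-4) = 0.03093 m³/s
Check: V = 3.32 m/s, Re = 2.36×10^5, f = 0.02065, h_f = 65.7 m ≈ 65.2 m ✓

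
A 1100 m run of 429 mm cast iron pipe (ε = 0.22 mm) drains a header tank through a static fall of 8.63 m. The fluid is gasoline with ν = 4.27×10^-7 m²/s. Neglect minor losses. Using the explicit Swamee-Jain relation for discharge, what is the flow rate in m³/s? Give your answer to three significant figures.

Q ≈ 0.284 m³/s

Swamee-Jain (Type II): Q = -0.965·√(gD⁵h_f/L)·ln[ε/(3.7D) + √(3.17ν²L/(gD³h_f))]
√(gD⁵h_f/L) = √(9.81·0.429⁵·8.63/1100) = 0.03344
ε/(3.7D) = 1.39×10^-4; √(3.17ν²L/(gD³h_f)) = 9.75×10^-6
Q = -0.965·0.03344·ln(1.484×10^-4) = 0.2845 m³/s
Check: V = 1.97 m/s, Re = 1.98×10^6, f = 0.01712, h_f = 8.67 m ≈ 8.63 m ✓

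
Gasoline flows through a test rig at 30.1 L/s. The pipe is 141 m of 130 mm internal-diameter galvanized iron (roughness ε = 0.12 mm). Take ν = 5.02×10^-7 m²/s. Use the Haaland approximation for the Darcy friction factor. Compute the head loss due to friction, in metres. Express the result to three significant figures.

h_f ≈ 5.62 m

V = 4Q/(πD²) = 4·0.0301/(π·0.130²) = 2.268 m/s
Re = VD/ν = 2.268·0.130/5.02×10^-7 = 5.87×10^5 → turbulent
ε/D = 0.12/130 = 9.23×10^-4
Haaland: f = 0.01977
h_f = f(L/D)V²/(2g) = 0.01977·(141/0.130)·2.268²/(2·9.81) = 5.620 m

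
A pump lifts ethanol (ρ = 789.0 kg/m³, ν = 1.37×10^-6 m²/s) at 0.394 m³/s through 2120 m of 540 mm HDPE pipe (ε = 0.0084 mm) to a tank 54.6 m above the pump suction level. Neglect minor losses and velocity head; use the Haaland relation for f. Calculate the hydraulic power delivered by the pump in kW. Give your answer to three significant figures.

V = 4Q/(πD²) = 1.720 m/s; Re = 6.78×10^5; ε/D = 1.56×10^-5; f = 0.01260
h_f = f(L/D)V²/2g = 7.464 m
Total head H = z + h_f = 54.6 + 7.464 = 62.06 m
P_hyd = ρgQH = 789.0·9.81·0.394·62.06 = 189.3 kW

P_hyd ≈ 189 kW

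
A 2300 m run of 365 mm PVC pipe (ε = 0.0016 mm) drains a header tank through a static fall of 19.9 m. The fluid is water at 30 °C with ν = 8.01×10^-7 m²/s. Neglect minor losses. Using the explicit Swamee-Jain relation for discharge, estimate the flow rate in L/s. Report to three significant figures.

Q ≈ 241 L/s

Swamee-Jain (Type II): Q = -0.965·√(gD⁵h_f/L)·ln[ε/(3.7D) + √(3.17ν²L/(gD³h_f))]
√(gD⁵h_f/L) = √(9.81·0.365⁵·19.9/2300) = 0.02345
ε/(3.7D) = 1.18×10^-6; √(3.17ν²L/(gD³h_f)) = 2.22×10^-5
Q = -0.965·0.02345·ln(2.338×10^-5) = 0.2413 m³/s
Check: V = 2.31 m/s, Re = 1.05×10^6, f = 0.01162, h_f = 19.9 m ≈ 19.9 m ✓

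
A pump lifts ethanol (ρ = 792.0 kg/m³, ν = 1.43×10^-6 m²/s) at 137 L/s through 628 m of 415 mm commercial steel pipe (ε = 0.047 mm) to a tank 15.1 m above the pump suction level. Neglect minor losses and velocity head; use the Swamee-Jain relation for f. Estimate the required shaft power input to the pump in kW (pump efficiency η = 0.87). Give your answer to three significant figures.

V = 4Q/(πD²) = 1.013 m/s; Re = 2.94×10^5; ε/D = 1.13×10^-4; f = 0.01560
h_f = f(L/D)V²/2g = 1.235 m
Total head H = z + h_f = 15.1 + 1.235 = 16.33 m
P_hyd = ρgQH = 792.0·9.81·0.137·16.33 = 17.39 kW
P_shaft = P_hyd/η = 17.39/0.87 = 19.98 kW

P_shaft ≈ 20.0 kW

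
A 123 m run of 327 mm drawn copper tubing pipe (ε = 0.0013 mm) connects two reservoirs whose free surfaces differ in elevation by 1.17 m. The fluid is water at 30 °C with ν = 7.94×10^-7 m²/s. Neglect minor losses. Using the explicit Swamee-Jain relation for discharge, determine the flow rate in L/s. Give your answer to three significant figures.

Swamee-Jain (Type II): Q = -0.965·√(gD⁵h_f/L)·ln[ε/(3.7D) + √(3.17ν²L/(gD³h_f))]
√(gD⁵h_f/L) = √(9.81·0.327⁵·1.17/123) = 0.01868
ε/(3.7D) = 1.07×10^-6; √(3.17ν²L/(gD³h_f)) = 2.47×10^-5
Q = -0.965·0.01868·ln(2.582×10^-5) = 0.1904 m³/s
Check: V = 2.27 m/s, Re = 9.34×10^5, f = 0.01184, h_f = 1.17 m ≈ 1.17 m ✓

Q ≈ 190 L/s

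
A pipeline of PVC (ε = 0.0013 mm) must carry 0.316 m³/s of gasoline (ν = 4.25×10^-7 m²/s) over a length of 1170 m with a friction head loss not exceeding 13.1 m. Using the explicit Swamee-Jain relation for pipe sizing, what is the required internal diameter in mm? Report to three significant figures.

Swamee-Jain (Type III): D = 0.66·[ε^1.25·(LQ²/(gh_f))^4.75 + ν·Q^9.4·(L/(gh_f))^5.2]^0.04
LQ²/(gh_f) = 0.9091; L/(gh_f) = 9.104
Term 1 = ε^1.25·(…)^4.75 = 2.79×10^-8; Term 2 = ν·Q^9.4·(…)^5.2 = 8.19×10^-7
D = 0.66·(2.79×10^-8 + 8.19×10^-7)^0.04 = 0.3773 m = 377 mm
Check: V = 2.83 m/s, Re = 2.51×10^6, f = 0.01015, h_f = 12.8 m ≈ 13.1 m ✓

D ≈ 377 mm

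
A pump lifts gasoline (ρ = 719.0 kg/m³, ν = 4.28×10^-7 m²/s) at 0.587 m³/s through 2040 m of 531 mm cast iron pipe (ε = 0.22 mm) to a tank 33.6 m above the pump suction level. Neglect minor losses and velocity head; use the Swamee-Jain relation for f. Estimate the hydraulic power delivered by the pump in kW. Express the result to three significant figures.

V = 4Q/(πD²) = 2.651 m/s; Re = 3.29×10^6; ε/D = 4.14×10^-4; f = 0.01626
h_f = f(L/D)V²/2g = 22.37 m
Total head H = z + h_f = 33.6 + 22.37 = 55.97 m
P_hyd = ρgQH = 719.0·9.81·0.587·55.97 = 231.7 kW

P_hyd ≈ 232 kW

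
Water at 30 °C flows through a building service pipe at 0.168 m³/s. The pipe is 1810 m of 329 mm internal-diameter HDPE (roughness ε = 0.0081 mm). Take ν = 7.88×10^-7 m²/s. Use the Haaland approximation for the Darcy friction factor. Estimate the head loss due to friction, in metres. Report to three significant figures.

V = 4Q/(πD²) = 4·0.168/(π·0.329²) = 1.976 m/s
Re = VD/ν = 1.976·0.329/7.88×10^-7 = 8.25×10^5 → turbulent
ε/D = 0.0081/329 = 2.46×10^-5
Haaland: f = 0.01238
h_f = f(L/D)V²/(2g) = 0.01238·(1810/0.329)·1.976²/(2·9.81) = 13.56 m

h_f ≈ 13.6 m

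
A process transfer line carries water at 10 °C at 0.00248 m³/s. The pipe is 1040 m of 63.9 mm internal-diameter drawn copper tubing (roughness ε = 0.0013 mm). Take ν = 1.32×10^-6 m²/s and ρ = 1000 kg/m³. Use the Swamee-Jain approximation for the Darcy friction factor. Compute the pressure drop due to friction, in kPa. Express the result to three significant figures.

V = 4Q/(πD²) = 4·0.00248/(π·0.0639²) = 0.7733 m/s
Re = VD/ν = 0.7733·0.0639/1.32×10^-6 = 3.74×10^4 → turbulent
ε/D = 0.0013/63.9 = 2.03×10^-5
Swamee-Jain: f = 0.02225
h_f = f(L/D)V²/(2g) = 0.02225·(1040/0.0639)·0.7733²/(2·9.81) = 11.04 m
Δp = ρg·h_f = 1000·9.81·11.04 = 108.3 kPa

Δp ≈ 108 kPa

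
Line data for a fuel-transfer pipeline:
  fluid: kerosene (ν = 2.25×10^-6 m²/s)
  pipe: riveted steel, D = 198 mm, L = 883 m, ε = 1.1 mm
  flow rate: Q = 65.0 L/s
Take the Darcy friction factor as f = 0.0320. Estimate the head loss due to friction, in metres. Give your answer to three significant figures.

V = 4Q/(πD²) = 4·0.0650/(π·0.198²) = 2.111 m/s
h_f = f(L/D)V²/(2g) = 0.03200·(883/0.198)·2.111²/(2·9.81) = 32.41 m

h_f ≈ 32.4 m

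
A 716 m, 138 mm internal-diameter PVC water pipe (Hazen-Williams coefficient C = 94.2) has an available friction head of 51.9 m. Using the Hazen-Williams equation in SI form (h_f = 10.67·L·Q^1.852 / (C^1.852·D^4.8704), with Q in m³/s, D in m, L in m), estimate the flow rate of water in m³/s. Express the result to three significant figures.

Q ≈ 0.0348 m³/s

Rearranging: Q = [h_f·C^1.852·D^4.8704 / (10.67·L)]^(1/1.852)
Q = [51.9·94.2^1.852·0.138^4.8704 / (10.67·716)]^0.540 = 0.03480 m³/s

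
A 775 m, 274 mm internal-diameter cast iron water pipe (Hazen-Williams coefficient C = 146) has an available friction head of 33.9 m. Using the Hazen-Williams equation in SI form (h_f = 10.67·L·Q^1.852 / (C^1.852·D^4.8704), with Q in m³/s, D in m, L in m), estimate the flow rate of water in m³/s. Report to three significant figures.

Rearranging: Q = [h_f·C^1.852·D^4.8704 / (10.67·L)]^(1/1.852)
Q = [33.9·146^1.852·0.274^4.8704 / (10.67·775)]^0.540 = 0.2493 m³/s

Q ≈ 0.249 m³/s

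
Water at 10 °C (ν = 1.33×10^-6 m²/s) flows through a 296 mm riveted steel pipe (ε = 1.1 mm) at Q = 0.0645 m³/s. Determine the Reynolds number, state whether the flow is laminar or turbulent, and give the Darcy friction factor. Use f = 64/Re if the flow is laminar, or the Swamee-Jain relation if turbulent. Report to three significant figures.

V = 4Q/(πD²) = 0.9373 m/s
Re = VD/ν = 0.9373·0.296/1.33×10^-6 = 2.09×10^5
Re > 4000 → turbulent; ε/D = 0.00372
Swamee-Jain: f = 0.02855

Re ≈ 2.09×10^5; turbulent; f ≈ 0.0285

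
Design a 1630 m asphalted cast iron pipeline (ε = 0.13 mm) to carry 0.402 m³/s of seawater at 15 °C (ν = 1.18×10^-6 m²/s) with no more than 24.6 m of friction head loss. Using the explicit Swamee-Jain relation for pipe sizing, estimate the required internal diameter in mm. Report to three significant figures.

D ≈ 432 mm

Swamee-Jain (Type III): D = 0.66·[ε^1.25·(LQ²/(gh_f))^4.75 + ν·Q^9.4·(L/(gh_f))^5.2]^0.04
LQ²/(gh_f) = 1.092; L/(gh_f) = 6.754
Term 1 = ε^1.25·(…)^4.75 = 2.10×10^-5; Term 2 = ν·Q^9.4·(…)^5.2 = 4.63×10^-6
D = 0.66·(2.10×10^-5 + 4.63×10^-6)^0.04 = 0.4324 m = 432 mm
Check: V = 2.74 m/s, Re = 1.00×10^6, f = 0.01576, h_f = 22.7 m ≈ 24.6 m ✓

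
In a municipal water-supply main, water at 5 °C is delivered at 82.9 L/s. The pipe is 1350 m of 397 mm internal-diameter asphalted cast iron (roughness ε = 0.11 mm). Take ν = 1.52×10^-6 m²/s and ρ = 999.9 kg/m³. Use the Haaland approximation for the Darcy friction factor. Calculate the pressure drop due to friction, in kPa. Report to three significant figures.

V = 4Q/(πD²) = 4·0.0829/(π·0.397²) = 0.6697 m/s
Re = VD/ν = 0.6697·0.397/1.52×10^-6 = 1.75×10^5 → turbulent
ε/D = 0.11/397 = 2.77×10^-4
Haaland: f = 0.01765
h_f = f(L/D)V²/(2g) = 0.01765·(1350/0.397)·0.6697²/(2·9.81) = 1.372 m
Δp = ρg·h_f = 999.9·9.81·1.372 = 13.46 kPa

Δp ≈ 13.5 kPa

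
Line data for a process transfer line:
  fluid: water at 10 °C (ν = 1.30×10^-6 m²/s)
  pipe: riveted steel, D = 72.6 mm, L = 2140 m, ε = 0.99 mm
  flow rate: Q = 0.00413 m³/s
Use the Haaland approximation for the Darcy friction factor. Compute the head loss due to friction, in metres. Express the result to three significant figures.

V = 4Q/(πD²) = 4·0.00413/(π·0.0726²) = 0.9977 m/s
Re = VD/ν = 0.9977·0.0726/1.30×10^-6 = 5.57×10^4 → turbulent
ε/D = 0.99/72.6 = 0.0136
Haaland: f = 0.04313
h_f = f(L/D)V²/(2g) = 0.04313·(2140/0.0726)·0.9977²/(2·9.81) = 64.50 m

h_f ≈ 64.5 m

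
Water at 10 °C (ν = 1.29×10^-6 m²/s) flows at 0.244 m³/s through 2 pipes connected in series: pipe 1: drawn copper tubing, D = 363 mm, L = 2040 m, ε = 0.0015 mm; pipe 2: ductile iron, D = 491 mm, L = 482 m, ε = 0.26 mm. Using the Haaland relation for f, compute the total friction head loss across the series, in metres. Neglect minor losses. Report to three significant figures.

H ≈ 21.3 m

Pipe 1: V = 2.358 m/s, Re = 6.63×10^5, ε/D = 4.13×10^-6, f = 0.01248, h_1 = f(L/D)V²/2g = 19.87 m
Pipe 2: V = 1.289 m/s, Re = 4.90×10^5, ε/D = 5.30×10^-4, f = 0.01778, h_2 = f(L/D)V²/2g = 1.477 m
Series → Q common, losses add: H = Σh = 21.35 m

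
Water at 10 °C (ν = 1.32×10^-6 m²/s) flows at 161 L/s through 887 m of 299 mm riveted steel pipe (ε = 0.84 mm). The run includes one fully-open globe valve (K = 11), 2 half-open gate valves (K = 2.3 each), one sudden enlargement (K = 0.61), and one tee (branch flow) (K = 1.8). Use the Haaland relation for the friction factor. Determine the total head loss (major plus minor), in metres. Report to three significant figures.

V = 4Q/(πD²) = 2.293 m/s; V²/2g = 0.2680 m
Re = 5.19×10^5, ε/D = 0.00281 → f = 0.02599 (Haaland)
Major: h_f = f(L/D)·V²/2g = 0.02599·2967·0.2680 = 20.66 m
Minor: ΣK = 18.0; h_m = ΣK·V²/2g = 4.826 m
Total H_L = 20.66 + 4.826 = 25.48 m

H_L ≈ 25.5 m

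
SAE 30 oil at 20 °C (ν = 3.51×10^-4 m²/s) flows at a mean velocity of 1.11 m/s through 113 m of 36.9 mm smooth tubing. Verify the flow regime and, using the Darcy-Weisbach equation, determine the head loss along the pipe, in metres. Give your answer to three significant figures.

Re = VD/ν = 1.11·0.03690/3.51×10^-4 = 117 → laminar (Re < 2300)
f = 64/Re = 0.5485
h_f = f(L/D)V²/(2g) = 0.5485·(113/0.03690)·1.11²/(2·9.81) = 105.5 m

h_f ≈ 105 m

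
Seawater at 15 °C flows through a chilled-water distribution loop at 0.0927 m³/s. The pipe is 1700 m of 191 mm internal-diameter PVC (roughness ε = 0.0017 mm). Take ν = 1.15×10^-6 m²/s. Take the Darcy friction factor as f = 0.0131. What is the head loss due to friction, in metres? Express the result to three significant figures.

h_f ≈ 62.2 m

V = 4Q/(πD²) = 4·0.0927/(π·0.191²) = 3.235 m/s
h_f = f(L/D)V²/(2g) = 0.01310·(1700/0.191)·3.235²/(2·9.81) = 62.21 m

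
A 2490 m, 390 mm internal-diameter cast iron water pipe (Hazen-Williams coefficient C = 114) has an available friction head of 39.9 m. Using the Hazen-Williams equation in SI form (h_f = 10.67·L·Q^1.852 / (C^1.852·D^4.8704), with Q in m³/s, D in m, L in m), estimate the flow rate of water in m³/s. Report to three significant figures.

Q ≈ 0.286 m³/s

Rearranging: Q = [h_f·C^1.852·D^4.8704 / (10.67·L)]^(1/1.852)
Q = [39.9·114^1.852·0.390^4.8704 / (10.67·2490)]^0.540 = 0.2864 m³/s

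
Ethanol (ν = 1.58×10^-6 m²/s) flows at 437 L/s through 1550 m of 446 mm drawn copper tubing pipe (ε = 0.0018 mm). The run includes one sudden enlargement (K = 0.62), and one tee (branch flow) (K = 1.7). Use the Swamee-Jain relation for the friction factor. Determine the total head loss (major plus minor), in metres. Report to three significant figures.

V = 4Q/(πD²) = 2.797 m/s; V²/2g = 0.3988 m
Re = 7.90×10^5, ε/D = 4.04×10^-6 → f = 0.01217 (Swamee-Jain)
Major: h_f = f(L/D)·V²/2g = 0.01217·3475·0.3988 = 16.87 m
Minor: ΣK = 2.32; h_m = ΣK·V²/2g = 0.9252 m
Total H_L = 16.87 + 0.9252 = 17.79 m

H_L ≈ 17.8 m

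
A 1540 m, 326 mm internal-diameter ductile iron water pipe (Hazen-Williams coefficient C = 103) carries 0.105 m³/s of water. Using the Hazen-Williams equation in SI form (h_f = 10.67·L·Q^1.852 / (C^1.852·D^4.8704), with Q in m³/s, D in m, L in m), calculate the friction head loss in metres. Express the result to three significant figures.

h_f ≈ 11.1 m

h_f = 10.67·1540·0.105^1.852 / (103^1.852·0.326^4.8704) = 11.12 m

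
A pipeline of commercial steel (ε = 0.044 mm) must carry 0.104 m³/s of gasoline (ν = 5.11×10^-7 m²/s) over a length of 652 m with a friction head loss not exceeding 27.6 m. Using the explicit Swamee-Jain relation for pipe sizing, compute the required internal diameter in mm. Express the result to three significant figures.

D ≈ 202 mm

Swamee-Jain (Type III): D = 0.66·[ε^1.25·(LQ²/(gh_f))^4.75 + ν·Q^9.4·(L/(gh_f))^5.2]^0.04
LQ²/(gh_f) = 0.02605; L/(gh_f) = 2.408
Term 1 = ε^1.25·(…)^4.75 = 1.07×10^-13; Term 2 = ν·Q^9.4·(…)^5.2 = 2.84×10^-14
D = 0.66·(1.07×10^-13 + 2.84×10^-14)^0.04 = 0.2017 m = 202 mm
Check: V = 3.25 m/s, Re = 1.28×10^6, f = 0.01478, h_f = 25.8 m ≈ 27.6 m ✓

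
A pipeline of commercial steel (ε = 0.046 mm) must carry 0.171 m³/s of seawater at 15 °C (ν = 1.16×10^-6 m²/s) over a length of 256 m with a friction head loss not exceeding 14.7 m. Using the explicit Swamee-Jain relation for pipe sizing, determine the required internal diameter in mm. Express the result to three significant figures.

D ≈ 232 mm

Swamee-Jain (Type III): D = 0.66·[ε^1.25·(LQ²/(gh_f))^4.75 + ν·Q^9.4·(L/(gh_f))^5.2]^0.04
LQ²/(gh_f) = 0.05191; L/(gh_f) = 1.775
Term 1 = ε^1.25·(…)^4.75 = 2.99×10^-12; Term 2 = ν·Q^9.4·(…)^5.2 = 1.41×10^-12
D = 0.66·(2.99×10^-12 + 1.41×10^-12)^0.04 = 0.2319 m = 232 mm
Check: V = 4.05 m/s, Re = 8.09×10^5, f = 0.01494, h_f = 13.8 m ≈ 14.7 m ✓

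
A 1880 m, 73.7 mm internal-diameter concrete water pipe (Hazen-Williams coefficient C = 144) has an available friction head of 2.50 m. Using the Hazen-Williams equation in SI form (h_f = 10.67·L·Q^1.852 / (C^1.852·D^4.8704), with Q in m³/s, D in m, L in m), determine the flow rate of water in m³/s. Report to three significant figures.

Rearranging: Q = [h_f·C^1.852·D^4.8704 / (10.67·L)]^(1/1.852)
Q = [2.50·144^1.852·0.0737^4.8704 / (10.67·1880)]^0.540 = 0.001180 m³/s

Q ≈ 0.00118 m³/s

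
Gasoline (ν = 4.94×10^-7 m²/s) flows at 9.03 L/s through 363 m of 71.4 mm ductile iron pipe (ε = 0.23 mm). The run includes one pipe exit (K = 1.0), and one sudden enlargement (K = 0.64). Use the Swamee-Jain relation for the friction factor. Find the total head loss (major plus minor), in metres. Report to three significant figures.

H_L ≈ 36.3 m

V = 4Q/(πD²) = 2.255 m/s; V²/2g = 0.2592 m
Re = 3.26×10^5, ε/D = 0.00322 → f = 0.02723 (Swamee-Jain)
Major: h_f = f(L/D)·V²/2g = 0.02723·5084·0.2592 = 35.89 m
Minor: ΣK = 1.64; h_m = ΣK·V²/2g = 0.4252 m
Total H_L = 35.89 + 0.4252 = 36.31 m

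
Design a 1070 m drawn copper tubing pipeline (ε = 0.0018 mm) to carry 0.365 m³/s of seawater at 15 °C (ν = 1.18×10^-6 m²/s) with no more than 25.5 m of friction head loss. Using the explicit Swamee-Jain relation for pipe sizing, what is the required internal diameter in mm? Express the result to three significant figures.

Swamee-Jain (Type III): D = 0.66·[ε^1.25·(LQ²/(gh_f))^4.75 + ν·Q^9.4·(L/(gh_f))^5.2]^0.04
LQ²/(gh_f) = 0.5698; L/(gh_f) = 4.277
Term 1 = ε^1.25·(…)^4.75 = 4.56×10^-9; Term 2 = ν·Q^9.4·(…)^5.2 = 1.74×10^-7
D = 0.66·(4.56×10^-9 + 1.74×10^-7)^0.04 = 0.3545 m = 354 mm
Check: V = 3.70 m/s, Re = 1.11×10^6, f = 0.01154, h_f = 24.3 m ≈ 25.5 m ✓

D ≈ 354 mm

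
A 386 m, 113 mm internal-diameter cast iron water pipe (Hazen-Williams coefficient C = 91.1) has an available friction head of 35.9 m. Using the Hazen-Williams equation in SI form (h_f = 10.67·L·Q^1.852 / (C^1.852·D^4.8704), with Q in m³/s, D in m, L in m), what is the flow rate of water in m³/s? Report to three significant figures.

Rearranging: Q = [h_f·C^1.852·D^4.8704 / (10.67·L)]^(1/1.852)
Q = [35.9·91.1^1.852·0.113^4.8704 / (10.67·386)]^0.540 = 0.02276 m³/s

Q ≈ 0.0228 m³/s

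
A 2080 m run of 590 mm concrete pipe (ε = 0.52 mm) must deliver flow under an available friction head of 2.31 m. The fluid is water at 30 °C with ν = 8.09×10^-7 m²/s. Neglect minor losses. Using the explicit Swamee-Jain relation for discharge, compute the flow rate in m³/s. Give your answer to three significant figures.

Q ≈ 0.221 m³/s

Swamee-Jain (Type II): Q = -0.965·√(gD⁵h_f/L)·ln[ε/(3.7D) + √(3.17ν²L/(gD³h_f))]
√(gD⁵h_f/L) = √(9.81·0.590⁵·2.31/2080) = 0.02791
ε/(3.7D) = 2.38×10^-4; √(3.17ν²L/(gD³h_f)) = 3.05×10^-5
Q = -0.965·0.02791·ln(2.687×10^-4) = 0.2214 m³/s
Check: V = 0.810 m/s, Re = 5.91×10^5, f = 0.01972, h_f = 2.32 m ≈ 2.31 m ✓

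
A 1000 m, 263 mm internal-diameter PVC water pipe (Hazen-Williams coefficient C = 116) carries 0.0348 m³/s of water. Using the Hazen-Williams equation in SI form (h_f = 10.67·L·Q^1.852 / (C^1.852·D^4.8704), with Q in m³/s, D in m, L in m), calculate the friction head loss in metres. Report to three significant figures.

h_f ≈ 2.13 m

h_f = 10.67·1000·0.0348^1.852 / (116^1.852·0.263^4.8704) = 2.132 m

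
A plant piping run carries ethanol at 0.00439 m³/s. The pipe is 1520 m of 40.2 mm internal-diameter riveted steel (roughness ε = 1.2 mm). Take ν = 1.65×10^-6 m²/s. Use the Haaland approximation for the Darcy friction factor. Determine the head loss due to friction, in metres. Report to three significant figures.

h_f ≈ 1330 m

V = 4Q/(πD²) = 4·0.00439/(π·0.0402²) = 3.459 m/s
Re = VD/ν = 3.459·0.0402/1.65×10^-6 = 8.43×10^4 → turbulent
ε/D = 1.2/40.2 = 0.0299
Haaland: f = 0.05754
h_f = f(L/D)V²/(2g) = 0.05754·(1520/0.0402)·3.459²/(2·9.81) = 1327 m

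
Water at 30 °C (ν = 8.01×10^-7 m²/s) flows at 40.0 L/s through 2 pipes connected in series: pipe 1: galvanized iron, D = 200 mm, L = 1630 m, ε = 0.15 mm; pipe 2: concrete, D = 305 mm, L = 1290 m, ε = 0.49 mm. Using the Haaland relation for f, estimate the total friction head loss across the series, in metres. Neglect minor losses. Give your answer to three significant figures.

Pipe 1: V = 1.273 m/s, Re = 3.18×10^5, ε/D = 7.50×10^-4, f = 0.01934, h_1 = f(L/D)V²/2g = 13.03 m
Pipe 2: V = 0.5475 m/s, Re = 2.08×10^5, ε/D = 0.00161, f = 0.02303, h_2 = f(L/D)V²/2g = 1.488 m
Series → Q common, losses add: H = Σh = 14.51 m

H ≈ 14.5 m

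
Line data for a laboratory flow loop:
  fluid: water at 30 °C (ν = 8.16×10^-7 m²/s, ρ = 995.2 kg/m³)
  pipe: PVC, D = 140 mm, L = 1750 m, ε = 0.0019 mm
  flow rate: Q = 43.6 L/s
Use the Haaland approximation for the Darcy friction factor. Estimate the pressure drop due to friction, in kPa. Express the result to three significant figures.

Δp ≈ 663 kPa

V = 4Q/(πD²) = 4·0.0436/(π·0.140²) = 2.832 m/s
Re = VD/ν = 2.832·0.140/8.16×10^-7 = 4.86×10^5 → turbulent
ε/D = 0.0019/140 = 1.36×10^-5
Haaland: f = 0.01328
h_f = f(L/D)V²/(2g) = 0.01328·(1750/0.140)·2.832²/(2·9.81) = 67.89 m
Δp = ρg·h_f = 995.2·9.81·67.89 = 662.8 kPa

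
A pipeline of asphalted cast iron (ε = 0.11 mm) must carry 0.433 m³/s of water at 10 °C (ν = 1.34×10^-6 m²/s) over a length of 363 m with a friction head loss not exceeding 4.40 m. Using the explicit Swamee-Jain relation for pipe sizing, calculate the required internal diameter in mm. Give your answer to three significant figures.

D ≈ 462 mm

Swamee-Jain (Type III): D = 0.66·[ε^1.25·(LQ²/(gh_f))^4.75 + ν·Q^9.4·(L/(gh_f))^5.2]^0.04
LQ²/(gh_f) = 1.577; L/(gh_f) = 8.410
Term 1 = ε^1.25·(…)^4.75 = 9.80×10^-5; Term 2 = ν·Q^9.4·(…)^5.2 = 3.30×10^-5
D = 0.66·(9.80×10^-5 + 3.30×10^-5)^0.04 = 0.4616 m = 462 mm
Check: V = 2.59 m/s, Re = 8.91×10^5, f = 0.01526, h_f = 4.10 m ≈ 4.40 m ✓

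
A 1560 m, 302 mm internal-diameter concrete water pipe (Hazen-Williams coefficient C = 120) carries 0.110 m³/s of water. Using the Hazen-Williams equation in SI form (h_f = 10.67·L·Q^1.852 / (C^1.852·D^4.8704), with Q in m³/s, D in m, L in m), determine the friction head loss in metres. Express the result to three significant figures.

h_f ≈ 13.4 m

h_f = 10.67·1560·0.110^1.852 / (120^1.852·0.302^4.8704) = 13.42 m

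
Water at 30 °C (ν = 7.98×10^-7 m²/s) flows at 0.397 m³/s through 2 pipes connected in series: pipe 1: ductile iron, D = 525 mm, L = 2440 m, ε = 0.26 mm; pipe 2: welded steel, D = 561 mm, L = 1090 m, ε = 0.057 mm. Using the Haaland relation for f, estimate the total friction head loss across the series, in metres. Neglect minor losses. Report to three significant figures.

Pipe 1: V = 1.834 m/s, Re = 1.21×10^6, ε/D = 4.95×10^-4, f = 0.01707, h_1 = f(L/D)V²/2g = 13.60 m
Pipe 2: V = 1.606 m/s, Re = 1.13×10^6, ε/D = 1.02×10^-4, f = 0.01323, h_2 = f(L/D)V²/2g = 3.378 m
Series → Q common, losses add: H = Σh = 16.98 m

H ≈ 17.0 m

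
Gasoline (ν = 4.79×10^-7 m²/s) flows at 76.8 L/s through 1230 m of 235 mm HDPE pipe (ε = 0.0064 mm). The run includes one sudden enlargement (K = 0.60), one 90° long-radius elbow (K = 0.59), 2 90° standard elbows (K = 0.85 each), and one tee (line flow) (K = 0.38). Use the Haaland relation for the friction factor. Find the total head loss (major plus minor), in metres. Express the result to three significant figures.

H_L ≈ 10.8 m

V = 4Q/(πD²) = 1.771 m/s; V²/2g = 0.1598 m
Re = 8.69×10^5, ε/D = 2.72×10^-5 → f = 0.01233 (Haaland)
Major: h_f = f(L/D)·V²/2g = 0.01233·5234·0.1598 = 10.32 m
Minor: ΣK = 3.27; h_m = ΣK·V²/2g = 0.5225 m
Total H_L = 10.32 + 0.5225 = 10.84 m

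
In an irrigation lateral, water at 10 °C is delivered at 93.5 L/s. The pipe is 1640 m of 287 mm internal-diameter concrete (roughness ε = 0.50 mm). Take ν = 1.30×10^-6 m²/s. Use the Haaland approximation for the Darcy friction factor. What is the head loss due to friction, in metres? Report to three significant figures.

h_f ≈ 14.1 m

V = 4Q/(πD²) = 4·0.0935/(π·0.287²) = 1.445 m/s
Re = VD/ν = 1.445·0.287/1.30×10^-6 = 3.19×10^5 → turbulent
ε/D = 0.50/287 = 0.00174
Haaland: f = 0.02318
h_f = f(L/D)V²/(2g) = 0.02318·(1640/0.287)·1.445²/(2·9.81) = 14.10 m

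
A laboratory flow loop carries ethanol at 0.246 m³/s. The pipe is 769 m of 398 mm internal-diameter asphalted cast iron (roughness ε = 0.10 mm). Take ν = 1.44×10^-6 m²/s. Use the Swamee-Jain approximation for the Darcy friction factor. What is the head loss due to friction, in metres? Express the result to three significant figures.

V = 4Q/(πD²) = 4·0.246/(π·0.398²) = 1.977 m/s
Re = VD/ν = 1.977·0.398/1.44×10^-6 = 5.47×10^5 → turbulent
ε/D = 0.10/398 = 2.51×10^-4
Swamee-Jain: f = 0.01587
h_f = f(L/D)V²/(2g) = 0.01587·(769/0.398)·1.977²/(2·9.81) = 6.109 m

h_f ≈ 6.11 m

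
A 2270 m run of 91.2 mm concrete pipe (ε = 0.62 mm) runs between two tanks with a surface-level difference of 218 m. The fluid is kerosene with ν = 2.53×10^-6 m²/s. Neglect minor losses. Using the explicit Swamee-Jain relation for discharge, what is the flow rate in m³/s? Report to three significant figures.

Swamee-Jain (Type II): Q = -0.965·√(gD⁵h_f/L)·ln[ε/(3.7D) + √(3.17ν²L/(gD³h_f))]
√(gD⁵h_f/L) = √(9.81·0.0912⁵·218/2270) = 0.002438
ε/(3.7D) = 0.00184; √(3.17ν²L/(gD³h_f)) = 1.69×10^-4
Q = -0.965·0.002438·ln(0.002006) = 0.01461 m³/s
Check: V = 2.24 m/s, Re = 8.06×10^4, f = 0.03464, h_f = 220 m ≈ 218 m ✓

Q ≈ 0.0146 m³/s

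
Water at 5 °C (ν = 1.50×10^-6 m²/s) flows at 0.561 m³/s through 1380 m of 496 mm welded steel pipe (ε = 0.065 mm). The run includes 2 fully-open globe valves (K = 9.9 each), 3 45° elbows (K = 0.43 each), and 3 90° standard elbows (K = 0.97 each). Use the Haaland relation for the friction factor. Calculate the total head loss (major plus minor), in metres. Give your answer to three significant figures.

V = 4Q/(πD²) = 2.903 m/s; V²/2g = 0.4297 m
Re = 9.60×10^5, ε/D = 1.31×10^-4 → f = 0.01380 (Haaland)
Major: h_f = f(L/D)·V²/2g = 0.01380·2782·0.4297 = 16.50 m
Minor: ΣK = 24.0; h_m = ΣK·V²/2g = 10.31 m
Total H_L = 16.50 + 10.31 = 26.81 m

H_L ≈ 26.8 m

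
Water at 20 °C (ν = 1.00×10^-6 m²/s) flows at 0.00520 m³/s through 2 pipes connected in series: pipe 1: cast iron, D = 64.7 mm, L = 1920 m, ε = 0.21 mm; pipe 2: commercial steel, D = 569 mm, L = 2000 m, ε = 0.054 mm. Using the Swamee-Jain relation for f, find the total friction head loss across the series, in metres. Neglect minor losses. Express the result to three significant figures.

Pipe 1: V = 1.582 m/s, Re = 1.02×10^5, ε/D = 0.00325, f = 0.02821, h_1 = f(L/D)V²/2g = 106.7 m
Pipe 2: V = 0.02045 m/s, Re = 1.16×10^4, ε/D = 9.49×10^-5, f = 0.02990, h_2 = f(L/D)V²/2g = 0.002240 m
Series → Q common, losses add: H = Σh = 106.8 m

H ≈ 107 m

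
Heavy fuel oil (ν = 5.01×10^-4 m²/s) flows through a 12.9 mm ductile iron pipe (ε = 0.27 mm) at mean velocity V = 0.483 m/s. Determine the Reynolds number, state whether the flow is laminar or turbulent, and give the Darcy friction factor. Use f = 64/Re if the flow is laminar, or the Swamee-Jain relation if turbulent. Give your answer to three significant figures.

Re = VD/ν = 0.4830·0.0129/5.01×10^-4 = 12.4
Re < 2300 → laminar → f = 64/Re = 5.146

Re ≈ 12.4; laminar; f = 64/Re ≈ 5.15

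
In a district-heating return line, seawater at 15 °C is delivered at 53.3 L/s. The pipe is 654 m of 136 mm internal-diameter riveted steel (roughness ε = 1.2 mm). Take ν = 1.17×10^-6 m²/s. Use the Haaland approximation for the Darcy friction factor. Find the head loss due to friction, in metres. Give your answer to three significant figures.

V = 4Q/(πD²) = 4·0.0533/(π·0.136²) = 3.669 m/s
Re = VD/ν = 3.669·0.136/1.17×10^-6 = 4.26×10^5 → turbulent
ε/D = 1.2/136 = 0.00882
Haaland: f = 0.03656
h_f = f(L/D)V²/(2g) = 0.03656·(654/0.136)·3.669²/(2·9.81) = 120.6 m

h_f ≈ 121 m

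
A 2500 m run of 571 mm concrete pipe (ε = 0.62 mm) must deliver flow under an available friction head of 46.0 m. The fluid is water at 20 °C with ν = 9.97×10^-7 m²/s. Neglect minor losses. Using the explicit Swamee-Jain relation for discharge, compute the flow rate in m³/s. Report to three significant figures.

Q ≈ 0.818 m³/s

Swamee-Jain (Type II): Q = -0.965·√(gD⁵h_f/L)·ln[ε/(3.7D) + √(3.17ν²L/(gD³h_f))]
√(gD⁵h_f/L) = √(9.81·0.571⁵·46.0/2500) = 0.1047
ε/(3.7D) = 2.93×10^-4; √(3.17ν²L/(gD³h_f)) = 9.68×10^-6
Q = -0.965·0.1047·ln(3.031×10^-4) = 0.8183 m³/s
Check: V = 3.20 m/s, Re = 1.83×10^6, f = 0.02025, h_f = 46.2 m ≈ 46.0 m ✓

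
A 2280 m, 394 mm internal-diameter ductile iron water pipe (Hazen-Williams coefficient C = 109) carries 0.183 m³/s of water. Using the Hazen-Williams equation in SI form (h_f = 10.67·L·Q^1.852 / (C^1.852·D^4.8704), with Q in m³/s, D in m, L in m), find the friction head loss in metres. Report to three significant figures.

h_f ≈ 16.5 m

h_f = 10.67·2280·0.183^1.852 / (109^1.852·0.394^4.8704) = 16.48 m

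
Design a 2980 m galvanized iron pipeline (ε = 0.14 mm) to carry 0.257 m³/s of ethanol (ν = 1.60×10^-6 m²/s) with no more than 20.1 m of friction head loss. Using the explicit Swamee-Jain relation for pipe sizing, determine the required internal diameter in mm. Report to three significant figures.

D ≈ 429 mm

Swamee-Jain (Type III): D = 0.66·[ε^1.25·(LQ²/(gh_f))^4.75 + ν·Q^9.4·(L/(gh_f))^5.2]^0.04
LQ²/(gh_f) = 0.9982; L/(gh_f) = 15.11
Term 1 = ε^1.25·(…)^4.75 = 1.51×10^-5; Term 2 = ν·Q^9.4·(…)^5.2 = 6.17×10^-6
D = 0.66·(1.51×10^-5 + 6.17×10^-6)^0.04 = 0.4292 m = 429 mm
Check: V = 1.78 m/s, Re = 4.77×10^5, f = 0.01663, h_f = 18.6 m ≈ 20.1 m ✓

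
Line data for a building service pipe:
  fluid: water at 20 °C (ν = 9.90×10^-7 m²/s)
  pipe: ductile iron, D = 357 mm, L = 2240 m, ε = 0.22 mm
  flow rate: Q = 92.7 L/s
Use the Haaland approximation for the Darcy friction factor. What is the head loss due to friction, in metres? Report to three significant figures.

h_f ≈ 5.10 m

V = 4Q/(πD²) = 4·0.0927/(π·0.357²) = 0.9261 m/s
Re = VD/ν = 0.9261·0.357/9.90×10^-7 = 3.34×10^5 → turbulent
ε/D = 0.22/357 = 6.16×10^-4
Haaland: f = 0.01861
h_f = f(L/D)V²/(2g) = 0.01861·(2240/0.357)·0.9261²/(2·9.81) = 5.104 m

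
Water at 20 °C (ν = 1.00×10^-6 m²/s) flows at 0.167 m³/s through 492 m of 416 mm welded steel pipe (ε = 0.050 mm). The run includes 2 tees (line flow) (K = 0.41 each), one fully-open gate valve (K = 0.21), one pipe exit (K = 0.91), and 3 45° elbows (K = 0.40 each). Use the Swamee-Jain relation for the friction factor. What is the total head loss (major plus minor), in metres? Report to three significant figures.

H_L ≈ 1.58 m

V = 4Q/(πD²) = 1.229 m/s; V²/2g = 0.07695 m
Re = 5.11×10^5, ε/D = 1.20×10^-4 → f = 0.01466 (Swamee-Jain)
Major: h_f = f(L/D)·V²/2g = 0.01466·1183·0.07695 = 1.334 m
Minor: ΣK = 3.14; h_m = ΣK·V²/2g = 0.2416 m
Total H_L = 1.334 + 0.2416 = 1.576 m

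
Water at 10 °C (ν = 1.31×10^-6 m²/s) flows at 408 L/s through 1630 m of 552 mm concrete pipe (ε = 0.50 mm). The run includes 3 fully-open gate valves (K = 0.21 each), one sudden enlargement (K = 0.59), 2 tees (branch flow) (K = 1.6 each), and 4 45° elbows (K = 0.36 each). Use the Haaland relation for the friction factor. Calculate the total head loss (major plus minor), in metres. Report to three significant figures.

H_L ≈ 9.44 m

V = 4Q/(πD²) = 1.705 m/s; V²/2g = 0.1481 m
Re = 7.18×10^5, ε/D = 9.06×10^-4 → f = 0.01960 (Haaland)
Major: h_f = f(L/D)·V²/2g = 0.01960·2953·0.1481 = 8.576 m
Minor: ΣK = 5.86; h_m = ΣK·V²/2g = 0.8681 m
Total H_L = 8.576 + 0.8681 = 9.444 m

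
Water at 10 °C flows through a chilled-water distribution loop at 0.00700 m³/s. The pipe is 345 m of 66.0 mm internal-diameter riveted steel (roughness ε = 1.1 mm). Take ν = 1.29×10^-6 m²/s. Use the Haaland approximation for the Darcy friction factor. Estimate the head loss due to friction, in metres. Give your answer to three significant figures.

V = 4Q/(πD²) = 4·0.00700/(π·0.0660²) = 2.046 m/s
Re = VD/ν = 2.046·0.0660/1.29×10^-6 = 1.05×10^5 → turbulent
ε/D = 1.1/66.0 = 0.0167
Haaland: f = 0.04590
h_f = f(L/D)V²/(2g) = 0.04590·(345/0.0660)·2.046²/(2·9.81) = 51.20 m

h_f ≈ 51.2 m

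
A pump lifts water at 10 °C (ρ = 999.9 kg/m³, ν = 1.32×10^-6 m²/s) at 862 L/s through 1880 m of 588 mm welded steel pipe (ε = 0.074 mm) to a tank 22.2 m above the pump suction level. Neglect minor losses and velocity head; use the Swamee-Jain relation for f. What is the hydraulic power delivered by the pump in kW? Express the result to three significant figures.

P_hyd ≈ 376 kW

V = 4Q/(πD²) = 3.174 m/s; Re = 1.41×10^6; ε/D = 1.26×10^-4; f = 0.01355
h_f = f(L/D)V²/2g = 22.26 m
Total head H = z + h_f = 22.2 + 22.26 = 44.46 m
P_hyd = ρgQH = 999.9·9.81·0.862·44.46 = 375.9 kW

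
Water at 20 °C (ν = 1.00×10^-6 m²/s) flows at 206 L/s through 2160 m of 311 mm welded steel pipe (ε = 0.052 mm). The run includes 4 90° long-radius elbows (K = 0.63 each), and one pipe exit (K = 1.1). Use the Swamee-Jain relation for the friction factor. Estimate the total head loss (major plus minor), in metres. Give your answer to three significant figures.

H_L ≈ 39.3 m

V = 4Q/(πD²) = 2.712 m/s; V²/2g = 0.3748 m
Re = 8.43×10^5, ε/D = 1.67×10^-4 → f = 0.01456 (Swamee-Jain)
Major: h_f = f(L/D)·V²/2g = 0.01456·6945·0.3748 = 37.90 m
Minor: ΣK = 3.62; h_m = ΣK·V²/2g = 1.357 m
Total H_L = 37.90 + 1.357 = 39.26 m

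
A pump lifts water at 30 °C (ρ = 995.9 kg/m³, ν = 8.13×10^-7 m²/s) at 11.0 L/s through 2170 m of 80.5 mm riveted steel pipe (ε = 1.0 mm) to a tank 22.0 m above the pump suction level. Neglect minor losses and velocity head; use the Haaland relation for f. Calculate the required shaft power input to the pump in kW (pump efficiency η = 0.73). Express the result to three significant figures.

V = 4Q/(πD²) = 2.161 m/s; Re = 2.14×10^5; ε/D = 0.0124; f = 0.04116
h_f = f(L/D)V²/2g = 264.1 m
Total head H = z + h_f = 22.0 + 264.1 = 286.1 m
P_hyd = ρgQH = 995.9·9.81·0.0110·286.1 = 30.75 kW
P_shaft = P_hyd/η = 30.75/0.73 = 42.13 kW

P_shaft ≈ 42.1 kW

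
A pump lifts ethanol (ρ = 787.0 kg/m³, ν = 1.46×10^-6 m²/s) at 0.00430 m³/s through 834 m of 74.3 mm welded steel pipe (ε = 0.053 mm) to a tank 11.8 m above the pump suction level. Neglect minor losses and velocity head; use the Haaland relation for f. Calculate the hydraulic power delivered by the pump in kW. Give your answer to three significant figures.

P_hyd ≈ 0.819 kW

V = 4Q/(πD²) = 0.9917 m/s; Re = 5.05×10^4; ε/D = 7.13×10^-4; f = 0.02287
h_f = f(L/D)V²/2g = 12.87 m
Total head H = z + h_f = 11.8 + 12.87 = 24.67 m
P_hyd = ρgQH = 787.0·9.81·0.00430·24.67 = 0.8189 kW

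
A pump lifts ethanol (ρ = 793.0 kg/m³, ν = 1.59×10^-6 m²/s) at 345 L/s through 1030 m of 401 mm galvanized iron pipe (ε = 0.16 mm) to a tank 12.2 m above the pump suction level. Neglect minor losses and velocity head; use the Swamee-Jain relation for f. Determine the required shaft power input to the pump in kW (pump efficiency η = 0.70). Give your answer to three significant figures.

P_shaft ≈ 110 kW

V = 4Q/(πD²) = 2.732 m/s; Re = 6.89×10^5; ε/D = 3.99×10^-4; f = 0.01683
h_f = f(L/D)V²/2g = 16.44 m
Total head H = z + h_f = 12.2 + 16.44 = 28.64 m
P_hyd = ρgQH = 793.0·9.81·0.345·28.64 = 76.86 kW
P_shaft = P_hyd/η = 76.86/0.70 = 109.8 kW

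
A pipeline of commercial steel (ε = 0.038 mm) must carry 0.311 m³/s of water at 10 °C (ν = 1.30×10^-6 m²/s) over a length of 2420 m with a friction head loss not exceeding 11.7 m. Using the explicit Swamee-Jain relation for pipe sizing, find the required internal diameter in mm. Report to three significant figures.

Swamee-Jain (Type III): D = 0.66·[ε^1.25·(LQ²/(gh_f))^4.75 + ν·Q^9.4·(L/(gh_f))^5.2]^0.04
LQ²/(gh_f) = 2.039; L/(gh_f) = 21.08
Term 1 = ε^1.25·(…)^4.75 = 8.81×10^-5; Term 2 = ν·Q^9.4·(…)^5.2 = 1.70×10^-4
D = 0.66·(8.81×10^-5 + 1.70×10^-4)^0.04 = 0.4743 m = 474 mm
Check: V = 1.76 m/s, Re = 6.42×10^5, f = 0.01381, h_f = 11.1 m ≈ 11.7 m ✓

D ≈ 474 mm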